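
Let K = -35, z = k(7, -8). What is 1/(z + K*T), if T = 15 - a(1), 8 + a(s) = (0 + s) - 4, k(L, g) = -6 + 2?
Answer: -1/914 ≈ -0.0010941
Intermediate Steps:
k(L, g) = -4
z = -4
a(s) = -12 + s (a(s) = -8 + ((0 + s) - 4) = -8 + (s - 4) = -8 + (-4 + s) = -12 + s)
T = 26 (T = 15 - (-12 + 1) = 15 - 1*(-11) = 15 + 11 = 26)
1/(z + K*T) = 1/(-4 - 35*26) = 1/(-4 - 910) = 1/(-914) = -1/914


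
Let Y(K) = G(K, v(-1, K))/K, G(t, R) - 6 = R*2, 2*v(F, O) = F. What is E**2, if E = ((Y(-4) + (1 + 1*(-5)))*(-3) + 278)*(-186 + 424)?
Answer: 19551030625/4 ≈ 4.8878e+9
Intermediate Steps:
v(F, O) = F/2
G(t, R) = 6 + 2*R (G(t, R) = 6 + R*2 = 6 + 2*R)
Y(K) = 5/K (Y(K) = (6 + 2*((1/2)*(-1)))/K = (6 + 2*(-1/2))/K = (6 - 1)/K = 5/K)
E = 139825/2 (E = ((5/(-4) + (1 + 1*(-5)))*(-3) + 278)*(-186 + 424) = ((5*(-1/4) + (1 - 5))*(-3) + 278)*238 = ((-5/4 - 4)*(-3) + 278)*238 = (-21/4*(-3) + 278)*238 = (63/4 + 278)*238 = (1175/4)*238 = 139825/2 ≈ 69913.)
E**2 = (139825/2)**2 = 19551030625/4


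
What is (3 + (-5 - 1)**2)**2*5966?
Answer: 9074286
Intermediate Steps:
(3 + (-5 - 1)**2)**2*5966 = (3 + (-6)**2)**2*5966 = (3 + 36)**2*5966 = 39**2*5966 = 1521*5966 = 9074286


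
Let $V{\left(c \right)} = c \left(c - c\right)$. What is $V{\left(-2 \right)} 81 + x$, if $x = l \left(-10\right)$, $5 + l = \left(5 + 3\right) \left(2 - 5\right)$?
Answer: $290$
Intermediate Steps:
$V{\left(c \right)} = 0$ ($V{\left(c \right)} = c 0 = 0$)
$l = -29$ ($l = -5 + \left(5 + 3\right) \left(2 - 5\right) = -5 + 8 \left(-3\right) = -5 - 24 = -29$)
$x = 290$ ($x = \left(-29\right) \left(-10\right) = 290$)
$V{\left(-2 \right)} 81 + x = 0 \cdot 81 + 290 = 0 + 290 = 290$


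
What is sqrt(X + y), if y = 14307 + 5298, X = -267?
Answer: sqrt(19338) ≈ 139.06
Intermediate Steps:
y = 19605
sqrt(X + y) = sqrt(-267 + 19605) = sqrt(19338)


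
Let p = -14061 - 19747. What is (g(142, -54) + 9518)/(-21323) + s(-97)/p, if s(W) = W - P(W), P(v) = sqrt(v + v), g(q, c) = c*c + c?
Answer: -416474709/720887984 + I*sqrt(194)/33808 ≈ -0.57772 + 0.00041198*I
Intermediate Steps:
p = -33808
g(q, c) = c + c**2 (g(q, c) = c**2 + c = c + c**2)
P(v) = sqrt(2)*sqrt(v) (P(v) = sqrt(2*v) = sqrt(2)*sqrt(v))
s(W) = W - sqrt(2)*sqrt(W)
(g(142, -54) + 9518)/(-21323) + s(-97)/p = (-54*(1 - 54) + 9518)/(-21323) + (-97 - sqrt(2)*sqrt(-97))/(-33808) = (-54*(-53) + 9518)*(-1/21323) + (-97 - sqrt(2)*I*sqrt(97))*(-1/33808) = (2862 + 9518)*(-1/21323) + (-97 - I*sqrt(194))*(-1/33808) = 12380*(-1/21323) + (97/33808 + I*sqrt(194)/33808) = -12380/21323 + (97/33808 + I*sqrt(194)/33808) = -416474709/720887984 + I*sqrt(194)/33808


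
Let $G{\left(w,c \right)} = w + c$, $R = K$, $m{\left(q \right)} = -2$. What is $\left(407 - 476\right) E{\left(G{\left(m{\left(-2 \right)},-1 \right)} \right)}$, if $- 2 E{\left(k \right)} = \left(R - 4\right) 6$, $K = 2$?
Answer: $-414$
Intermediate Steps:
$R = 2$
$G{\left(w,c \right)} = c + w$
$E{\left(k \right)} = 6$ ($E{\left(k \right)} = - \frac{\left(2 - 4\right) 6}{2} = - \frac{\left(-2\right) 6}{2} = \left(- \frac{1}{2}\right) \left(-12\right) = 6$)
$\left(407 - 476\right) E{\left(G{\left(m{\left(-2 \right)},-1 \right)} \right)} = \left(407 - 476\right) 6 = \left(-69\right) 6 = -414$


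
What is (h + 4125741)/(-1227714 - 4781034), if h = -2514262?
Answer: -1611479/6008748 ≈ -0.26819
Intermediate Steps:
(h + 4125741)/(-1227714 - 4781034) = (-2514262 + 4125741)/(-1227714 - 4781034) = 1611479/(-6008748) = 1611479*(-1/6008748) = -1611479/6008748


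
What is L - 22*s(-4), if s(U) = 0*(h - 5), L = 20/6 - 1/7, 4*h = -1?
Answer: 67/21 ≈ 3.1905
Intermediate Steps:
h = -1/4 (h = (1/4)*(-1) = -1/4 ≈ -0.25000)
L = 67/21 (L = 20*(1/6) - 1*1/7 = 10/3 - 1/7 = 67/21 ≈ 3.1905)
s(U) = 0 (s(U) = 0*(-1/4 - 5) = 0*(-21/4) = 0)
L - 22*s(-4) = 67/21 - 22*0 = 67/21 + 0 = 67/21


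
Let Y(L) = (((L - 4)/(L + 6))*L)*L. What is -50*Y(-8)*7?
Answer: -134400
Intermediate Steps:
Y(L) = L**2*(-4 + L)/(6 + L) (Y(L) = (((-4 + L)/(6 + L))*L)*L = (L*(-4 + L)/(6 + L))*L = L**2*(-4 + L)/(6 + L))
-50*Y(-8)*7 = -50*(-8)**2*(-4 - 8)/(6 - 8)*7 = -3200*(-12)/(-2)*7 = -3200*(-1)*(-12)/2*7 = -50*384*7 = -19200*7 = -134400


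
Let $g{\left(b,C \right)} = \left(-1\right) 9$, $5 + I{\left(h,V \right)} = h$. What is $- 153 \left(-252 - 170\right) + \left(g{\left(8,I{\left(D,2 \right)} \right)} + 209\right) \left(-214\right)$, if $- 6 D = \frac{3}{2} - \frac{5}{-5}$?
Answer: $21766$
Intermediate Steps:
$D = - \frac{5}{12}$ ($D = - \frac{\frac{3}{2} - \frac{5}{-5}}{6} = - \frac{3 \cdot \frac{1}{2} - -1}{6} = - \frac{\frac{3}{2} + 1}{6} = \left(- \frac{1}{6}\right) \frac{5}{2} = - \frac{5}{12} \approx -0.41667$)
$I{\left(h,V \right)} = -5 + h$
$g{\left(b,C \right)} = -9$
$- 153 \left(-252 - 170\right) + \left(g{\left(8,I{\left(D,2 \right)} \right)} + 209\right) \left(-214\right) = - 153 \left(-252 - 170\right) + \left(-9 + 209\right) \left(-214\right) = \left(-153\right) \left(-422\right) + 200 \left(-214\right) = 64566 - 42800 = 21766$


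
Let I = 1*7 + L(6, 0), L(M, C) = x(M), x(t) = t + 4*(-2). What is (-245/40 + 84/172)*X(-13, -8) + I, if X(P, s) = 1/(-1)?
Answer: 3659/344 ≈ 10.637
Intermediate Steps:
X(P, s) = -1
x(t) = -8 + t (x(t) = t - 8 = -8 + t)
L(M, C) = -8 + M
I = 5 (I = 1*7 + (-8 + 6) = 7 - 2 = 5)
(-245/40 + 84/172)*X(-13, -8) + I = (-245/40 + 84/172)*(-1) + 5 = (-245*1/40 + 84*(1/172))*(-1) + 5 = (-49/8 + 21/43)*(-1) + 5 = -1939/344*(-1) + 5 = 1939/344 + 5 = 3659/344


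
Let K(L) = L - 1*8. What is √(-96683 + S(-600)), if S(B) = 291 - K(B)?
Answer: 2*I*√23946 ≈ 309.49*I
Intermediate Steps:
K(L) = -8 + L (K(L) = L - 8 = -8 + L)
S(B) = 299 - B (S(B) = 291 - (-8 + B) = 291 + (8 - B) = 299 - B)
√(-96683 + S(-600)) = √(-96683 + (299 - 1*(-600))) = √(-96683 + (299 + 600)) = √(-96683 + 899) = √(-95784) = 2*I*√23946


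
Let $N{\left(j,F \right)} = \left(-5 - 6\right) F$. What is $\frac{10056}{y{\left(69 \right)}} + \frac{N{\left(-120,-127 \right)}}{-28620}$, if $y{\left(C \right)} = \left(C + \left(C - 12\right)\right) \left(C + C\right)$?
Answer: $\frac{2439923}{4607820} \approx 0.52952$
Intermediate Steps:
$y{\left(C \right)} = 2 C \left(-12 + 2 C\right)$ ($y{\left(C \right)} = \left(C + \left(-12 + C\right)\right) 2 C = \left(-12 + 2 C\right) 2 C = 2 C \left(-12 + 2 C\right)$)
$N{\left(j,F \right)} = - 11 F$
$\frac{10056}{y{\left(69 \right)}} + \frac{N{\left(-120,-127 \right)}}{-28620} = \frac{10056}{4 \cdot 69 \left(-6 + 69\right)} + \frac{\left(-11\right) \left(-127\right)}{-28620} = \frac{10056}{4 \cdot 69 \cdot 63} + 1397 \left(- \frac{1}{28620}\right) = \frac{10056}{17388} - \frac{1397}{28620} = 10056 \cdot \frac{1}{17388} - \frac{1397}{28620} = \frac{838}{1449} - \frac{1397}{28620} = \frac{2439923}{4607820}$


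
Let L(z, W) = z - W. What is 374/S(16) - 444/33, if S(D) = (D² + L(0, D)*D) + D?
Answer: 873/88 ≈ 9.9205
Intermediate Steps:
S(D) = D (S(D) = (D² + (0 - D)*D) + D = (D² + (-D)*D) + D = (D² - D²) + D = 0 + D = D)
374/S(16) - 444/33 = 374/16 - 444/33 = 374*(1/16) - 444*1/33 = 187/8 - 148/11 = 873/88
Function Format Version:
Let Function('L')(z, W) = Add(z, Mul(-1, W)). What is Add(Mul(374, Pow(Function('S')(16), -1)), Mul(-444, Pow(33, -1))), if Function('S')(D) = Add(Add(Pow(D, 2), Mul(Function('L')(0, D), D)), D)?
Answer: Rational(873, 88) ≈ 9.9205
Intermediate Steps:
Function('S')(D) = D (Function('S')(D) = Add(Add(Pow(D, 2), Mul(Add(0, Mul(-1, D)), D)), D) = Add(Add(Pow(D, 2), Mul(Mul(-1, D), D)), D) = Add(Add(Pow(D, 2), Mul(-1, Pow(D, 2))), D) = Add(0, D) = D)
Add(Mul(374, Pow(Function('S')(16), -1)), Mul(-444, Pow(33, -1))) = Add(Mul(374, Pow(16, -1)), Mul(-444, Pow(33, -1))) = Add(Mul(374, Rational(1, 16)), Mul(-444, Rational(1, 33))) = Add(Rational(187, 8), Rational(-148, 11)) = Rational(873, 88)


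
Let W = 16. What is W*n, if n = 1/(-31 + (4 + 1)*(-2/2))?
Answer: -4/9 ≈ -0.44444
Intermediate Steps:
n = -1/36 (n = 1/(-31 + 5*(-2*½)) = 1/(-31 + 5*(-1)) = 1/(-31 - 5) = 1/(-36) = -1/36 ≈ -0.027778)
W*n = 16*(-1/36) = -4/9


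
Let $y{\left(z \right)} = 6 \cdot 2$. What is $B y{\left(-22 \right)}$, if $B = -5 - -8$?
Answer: $36$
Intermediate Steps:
$y{\left(z \right)} = 12$
$B = 3$ ($B = -5 + 8 = 3$)
$B y{\left(-22 \right)} = 3 \cdot 12 = 36$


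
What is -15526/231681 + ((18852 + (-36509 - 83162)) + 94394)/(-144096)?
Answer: -83187119/3709367264 ≈ -0.022426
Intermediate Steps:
-15526/231681 + ((18852 + (-36509 - 83162)) + 94394)/(-144096) = -15526*1/231681 + ((18852 - 119671) + 94394)*(-1/144096) = -15526/231681 + (-100819 + 94394)*(-1/144096) = -15526/231681 - 6425*(-1/144096) = -15526/231681 + 6425/144096 = -83187119/3709367264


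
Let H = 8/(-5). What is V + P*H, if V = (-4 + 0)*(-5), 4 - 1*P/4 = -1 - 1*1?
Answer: -92/5 ≈ -18.400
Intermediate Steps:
H = -8/5 (H = 8*(-⅕) = -8/5 ≈ -1.6000)
P = 24 (P = 16 - 4*(-1 - 1*1) = 16 - 4*(-1 - 1) = 16 - 4*(-2) = 16 + 8 = 24)
V = 20 (V = -4*(-5) = 20)
V + P*H = 20 + 24*(-8/5) = 20 - 192/5 = -92/5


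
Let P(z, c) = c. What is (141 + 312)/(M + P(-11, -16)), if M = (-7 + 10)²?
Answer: -453/7 ≈ -64.714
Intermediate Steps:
M = 9 (M = 3² = 9)
(141 + 312)/(M + P(-11, -16)) = (141 + 312)/(9 - 16) = 453/(-7) = 453*(-⅐) = -453/7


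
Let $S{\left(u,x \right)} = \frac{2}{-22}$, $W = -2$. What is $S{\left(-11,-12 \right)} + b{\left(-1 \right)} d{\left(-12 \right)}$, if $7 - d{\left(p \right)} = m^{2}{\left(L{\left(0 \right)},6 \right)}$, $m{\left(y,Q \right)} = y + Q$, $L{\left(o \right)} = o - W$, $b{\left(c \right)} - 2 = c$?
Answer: $- \frac{628}{11} \approx -57.091$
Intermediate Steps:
$b{\left(c \right)} = 2 + c$
$L{\left(o \right)} = 2 + o$ ($L{\left(o \right)} = o - -2 = o + 2 = 2 + o$)
$m{\left(y,Q \right)} = Q + y$
$d{\left(p \right)} = -57$ ($d{\left(p \right)} = 7 - \left(6 + \left(2 + 0\right)\right)^{2} = 7 - \left(6 + 2\right)^{2} = 7 - 8^{2} = 7 - 64 = -57$)
$S{\left(u,x \right)} = - \frac{1}{11}$ ($S{\left(u,x \right)} = 2 \left(- \frac{1}{22}\right) = - \frac{1}{11}$)
$S{\left(-11,-12 \right)} + b{\left(-1 \right)} d{\left(-12 \right)} = - \frac{1}{11} + \left(2 - 1\right) \left(-57\right) = - \frac{1}{11} + 1 \left(-57\right) = - \frac{1}{11} - 57 = - \frac{628}{11}$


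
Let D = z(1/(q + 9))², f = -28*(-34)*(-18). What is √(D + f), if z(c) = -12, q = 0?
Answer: 12*I*√118 ≈ 130.35*I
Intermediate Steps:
f = -17136 (f = 952*(-18) = -17136)
D = 144 (D = (-12)² = 144)
√(D + f) = √(144 - 17136) = √(-16992) = 12*I*√118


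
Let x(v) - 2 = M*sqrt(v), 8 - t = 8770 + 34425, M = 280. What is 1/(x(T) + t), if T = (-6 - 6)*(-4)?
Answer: -2879/124078735 - 224*sqrt(3)/372236205 ≈ -2.4245e-5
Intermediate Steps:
t = -43187 (t = 8 - (8770 + 34425) = 8 - 1*43195 = 8 - 43195 = -43187)
T = 48 (T = -12*(-4) = 48)
x(v) = 2 + 280*sqrt(v)
1/(x(T) + t) = 1/((2 + 280*sqrt(48)) - 43187) = 1/((2 + 280*(4*sqrt(3))) - 43187) = 1/((2 + 1120*sqrt(3)) - 43187) = 1/(-43185 + 1120*sqrt(3))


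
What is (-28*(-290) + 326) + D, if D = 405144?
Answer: 413590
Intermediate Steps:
(-28*(-290) + 326) + D = (-28*(-290) + 326) + 405144 = (8120 + 326) + 405144 = 8446 + 405144 = 413590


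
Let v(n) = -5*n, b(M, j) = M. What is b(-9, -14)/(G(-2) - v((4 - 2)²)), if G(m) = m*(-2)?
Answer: -3/8 ≈ -0.37500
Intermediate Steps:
G(m) = -2*m
b(-9, -14)/(G(-2) - v((4 - 2)²)) = -9/(-2*(-2) - (-5)*(4 - 2)²) = -9/(4 - (-5)*2²) = -9/(4 - (-5)*4) = -9/(4 - 1*(-20)) = -9/(4 + 20) = -9/24 = -9*1/24 = -3/8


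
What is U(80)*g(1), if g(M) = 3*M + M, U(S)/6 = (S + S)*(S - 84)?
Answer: -15360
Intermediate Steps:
U(S) = 12*S*(-84 + S) (U(S) = 6*((S + S)*(S - 84)) = 6*((2*S)*(-84 + S)) = 6*(2*S*(-84 + S)) = 12*S*(-84 + S))
g(M) = 4*M
U(80)*g(1) = (12*80*(-84 + 80))*(4*1) = (12*80*(-4))*4 = -3840*4 = -15360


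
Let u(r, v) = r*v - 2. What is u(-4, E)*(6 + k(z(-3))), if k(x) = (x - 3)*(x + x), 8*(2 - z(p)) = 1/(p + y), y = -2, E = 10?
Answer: -34461/400 ≈ -86.152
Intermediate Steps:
u(r, v) = -2 + r*v
z(p) = 2 - 1/(8*(-2 + p)) (z(p) = 2 - 1/(8*(p - 2)) = 2 - 1/(8*(-2 + p)))
k(x) = 2*x*(-3 + x) (k(x) = (-3 + x)*(2*x) = 2*x*(-3 + x))
u(-4, E)*(6 + k(z(-3))) = (-2 - 4*10)*(6 + 2*((-33 + 16*(-3))/(8*(-2 - 3)))*(-3 + (-33 + 16*(-3))/(8*(-2 - 3)))) = (-2 - 40)*(6 + 2*((1/8)*(-33 - 48)/(-5))*(-3 + (1/8)*(-33 - 48)/(-5))) = -42*(6 + 2*((1/8)*(-1/5)*(-81))*(-3 + (1/8)*(-1/5)*(-81))) = -42*(6 + 2*(81/40)*(-3 + 81/40)) = -42*(6 + 2*(81/40)*(-39/40)) = -42*(6 - 3159/800) = -42*1641/800 = -34461/400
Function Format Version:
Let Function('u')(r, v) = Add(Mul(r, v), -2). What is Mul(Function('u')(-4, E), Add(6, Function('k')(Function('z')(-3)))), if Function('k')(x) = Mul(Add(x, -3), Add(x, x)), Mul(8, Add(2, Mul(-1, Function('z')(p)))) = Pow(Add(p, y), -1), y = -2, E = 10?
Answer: Rational(-34461, 400) ≈ -86.152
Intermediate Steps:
Function('u')(r, v) = Add(-2, Mul(r, v))
Function('z')(p) = Add(2, Mul(Rational(-1, 8), Pow(Add(-2, p), -1))) (Function('z')(p) = Add(2, Mul(Rational(-1, 8), Pow(Add(p, -2), -1))) = Add(2, Mul(Rational(-1, 8), Pow(Add(-2, p), -1))))
Function('k')(x) = Mul(2, x, Add(-3, x)) (Function('k')(x) = Mul(Add(-3, x), Mul(2, x)) = Mul(2, x, Add(-3, x)))
Mul(Function('u')(-4, E), Add(6, Function('k')(Function('z')(-3)))) = Mul(Add(-2, Mul(-4, 10)), Add(6, Mul(2, Mul(Rational(1, 8), Pow(Add(-2, -3), -1), Add(-33, Mul(16, -3))), Add(-3, Mul(Rational(1, 8), Pow(Add(-2, -3), -1), Add(-33, Mul(16, -3))))))) = Mul(Add(-2, -40), Add(6, Mul(2, Mul(Rational(1, 8), Pow(-5, -1), Add(-33, -48)), Add(-3, Mul(Rational(1, 8), Pow(-5, -1), Add(-33, -48)))))) = Mul(-42, Add(6, Mul(2, Mul(Rational(1, 8), Rational(-1, 5), -81), Add(-3, Mul(Rational(1, 8), Rational(-1, 5), -81))))) = Mul(-42, Add(6, Mul(2, Rational(81, 40), Add(-3, Rational(81, 40))))) = Mul(-42, Add(6, Mul(2, Rational(81, 40), Rational(-39, 40)))) = Mul(-42, Add(6, Rational(-3159, 800))) = Mul(-42, Rational(1641, 800)) = Rational(-34461, 400)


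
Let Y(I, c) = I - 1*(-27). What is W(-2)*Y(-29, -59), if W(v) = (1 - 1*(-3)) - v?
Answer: -12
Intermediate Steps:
Y(I, c) = 27 + I (Y(I, c) = I + 27 = 27 + I)
W(v) = 4 - v (W(v) = (1 + 3) - v = 4 - v)
W(-2)*Y(-29, -59) = (4 - 1*(-2))*(27 - 29) = (4 + 2)*(-2) = 6*(-2) = -12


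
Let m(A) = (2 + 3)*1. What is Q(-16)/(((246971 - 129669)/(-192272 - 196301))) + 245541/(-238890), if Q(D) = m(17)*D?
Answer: 1232882311203/4670379130 ≈ 263.98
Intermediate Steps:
m(A) = 5 (m(A) = 5*1 = 5)
Q(D) = 5*D
Q(-16)/(((246971 - 129669)/(-192272 - 196301))) + 245541/(-238890) = (5*(-16))/(((246971 - 129669)/(-192272 - 196301))) + 245541/(-238890) = -80/(117302/(-388573)) + 245541*(-1/238890) = -80/(117302*(-1/388573)) - 81847/79630 = -80/(-117302/388573) - 81847/79630 = -80*(-388573/117302) - 81847/79630 = 15542920/58651 - 81847/79630 = 1232882311203/4670379130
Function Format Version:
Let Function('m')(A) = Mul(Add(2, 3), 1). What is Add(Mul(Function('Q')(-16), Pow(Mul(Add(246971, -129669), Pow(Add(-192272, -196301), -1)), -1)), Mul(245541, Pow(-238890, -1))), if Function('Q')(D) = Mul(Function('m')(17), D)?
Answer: Rational(1232882311203, 4670379130) ≈ 263.98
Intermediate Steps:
Function('m')(A) = 5 (Function('m')(A) = Mul(5, 1) = 5)
Function('Q')(D) = Mul(5, D)
Add(Mul(Function('Q')(-16), Pow(Mul(Add(246971, -129669), Pow(Add(-192272, -196301), -1)), -1)), Mul(245541, Pow(-238890, -1))) = Add(Mul(Mul(5, -16), Pow(Mul(Add(246971, -129669), Pow(Add(-192272, -196301), -1)), -1)), Mul(245541, Pow(-238890, -1))) = Add(Mul(-80, Pow(Mul(117302, Pow(-388573, -1)), -1)), Mul(245541, Rational(-1, 238890))) = Add(Mul(-80, Pow(Mul(117302, Rational(-1, 388573)), -1)), Rational(-81847, 79630)) = Add(Mul(-80, Pow(Rational(-117302, 388573), -1)), Rational(-81847, 79630)) = Add(Mul(-80, Rational(-388573, 117302)), Rational(-81847, 79630)) = Add(Rational(15542920, 58651), Rational(-81847, 79630)) = Rational(1232882311203, 4670379130)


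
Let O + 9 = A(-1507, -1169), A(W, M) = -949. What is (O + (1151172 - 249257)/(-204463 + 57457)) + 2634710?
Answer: 387176444597/147006 ≈ 2.6337e+6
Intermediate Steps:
O = -958 (O = -9 - 949 = -958)
(O + (1151172 - 249257)/(-204463 + 57457)) + 2634710 = (-958 + (1151172 - 249257)/(-204463 + 57457)) + 2634710 = (-958 + 901915/(-147006)) + 2634710 = (-958 + 901915*(-1/147006)) + 2634710 = (-958 - 901915/147006) + 2634710 = -141733663/147006 + 2634710 = 387176444597/147006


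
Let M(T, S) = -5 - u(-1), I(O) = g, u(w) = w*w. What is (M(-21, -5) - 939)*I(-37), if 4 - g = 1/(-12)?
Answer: -15435/4 ≈ -3858.8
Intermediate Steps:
u(w) = w²
g = 49/12 (g = 4 - 1/(-12) = 4 - 1*(-1/12) = 4 + 1/12 = 49/12 ≈ 4.0833)
I(O) = 49/12
M(T, S) = -6 (M(T, S) = -5 - 1*(-1)² = -5 - 1*1 = -5 - 1 = -6)
(M(-21, -5) - 939)*I(-37) = (-6 - 939)*(49/12) = -945*49/12 = -15435/4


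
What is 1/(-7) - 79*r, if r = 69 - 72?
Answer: 1658/7 ≈ 236.86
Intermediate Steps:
r = -3
1/(-7) - 79*r = 1/(-7) - 79*(-3) = -1/7 + 237 = 1658/7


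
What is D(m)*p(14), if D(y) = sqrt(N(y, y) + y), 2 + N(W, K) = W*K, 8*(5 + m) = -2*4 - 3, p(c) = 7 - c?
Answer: -7*sqrt(2065)/8 ≈ -39.762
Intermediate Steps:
m = -51/8 (m = -5 + (-2*4 - 3)/8 = -5 + (-8 - 3)/8 = -5 + (1/8)*(-11) = -5 - 11/8 = -51/8 ≈ -6.3750)
N(W, K) = -2 + K*W (N(W, K) = -2 + W*K = -2 + K*W)
D(y) = sqrt(-2 + y + y**2) (D(y) = sqrt((-2 + y*y) + y) = sqrt((-2 + y**2) + y) = sqrt(-2 + y + y**2))
D(m)*p(14) = sqrt(-2 - 51/8 + (-51/8)**2)*(7 - 1*14) = sqrt(-2 - 51/8 + 2601/64)*(7 - 14) = sqrt(2065/64)*(-7) = (sqrt(2065)/8)*(-7) = -7*sqrt(2065)/8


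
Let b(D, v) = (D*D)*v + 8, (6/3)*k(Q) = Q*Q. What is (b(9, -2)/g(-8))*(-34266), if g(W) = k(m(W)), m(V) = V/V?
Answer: 10553928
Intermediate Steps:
m(V) = 1
k(Q) = Q²/2 (k(Q) = (Q*Q)/2 = Q²/2)
g(W) = ½ (g(W) = (½)*1² = (½)*1 = ½)
b(D, v) = 8 + v*D² (b(D, v) = D²*v + 8 = v*D² + 8 = 8 + v*D²)
(b(9, -2)/g(-8))*(-34266) = ((8 - 2*9²)/(½))*(-34266) = ((8 - 2*81)*2)*(-34266) = ((8 - 162)*2)*(-34266) = -154*2*(-34266) = -308*(-34266) = 10553928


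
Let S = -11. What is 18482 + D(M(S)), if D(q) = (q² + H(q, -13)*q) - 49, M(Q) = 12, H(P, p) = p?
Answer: 18421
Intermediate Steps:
D(q) = -49 + q² - 13*q (D(q) = (q² - 13*q) - 49 = -49 + q² - 13*q)
18482 + D(M(S)) = 18482 + (-49 + 12² - 13*12) = 18482 + (-49 + 144 - 156) = 18482 - 61 = 18421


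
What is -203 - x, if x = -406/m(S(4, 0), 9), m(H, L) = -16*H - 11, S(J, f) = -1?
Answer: -609/5 ≈ -121.80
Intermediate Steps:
m(H, L) = -11 - 16*H
x = -406/5 (x = -406/(-11 - 16*(-1)) = -406/(-11 + 16) = -406/5 ≈ -81.200)
-203 - x = -203 - 1*(-406/5) = -203 + 406/5 = -609/5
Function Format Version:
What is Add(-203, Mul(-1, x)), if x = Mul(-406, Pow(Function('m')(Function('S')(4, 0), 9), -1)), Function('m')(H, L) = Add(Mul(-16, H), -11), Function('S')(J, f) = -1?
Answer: Rational(-609, 5) ≈ -121.80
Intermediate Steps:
Function('m')(H, L) = Add(-11, Mul(-16, H))
x = Rational(-406, 5) (x = Mul(-406, Pow(Add(-11, Mul(-16, -1)), -1)) = Mul(-406, Pow(Add(-11, 16), -1)) = Mul(-406, Pow(5, -1)) = Mul(-406, Rational(1, 5)) = Rational(-406, 5) ≈ -81.200)
Add(-203, Mul(-1, x)) = Add(-203, Mul(-1, Rational(-406, 5))) = Add(-203, Rational(406, 5)) = Rational(-609, 5)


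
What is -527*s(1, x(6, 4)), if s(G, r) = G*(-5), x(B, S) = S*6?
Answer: 2635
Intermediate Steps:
x(B, S) = 6*S
s(G, r) = -5*G
-527*s(1, x(6, 4)) = -(-2635) = -527*(-5) = 2635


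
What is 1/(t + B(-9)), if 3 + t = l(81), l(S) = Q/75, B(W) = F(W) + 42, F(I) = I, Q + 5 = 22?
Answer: 75/2267 ≈ 0.033083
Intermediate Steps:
Q = 17 (Q = -5 + 22 = 17)
B(W) = 42 + W (B(W) = W + 42 = 42 + W)
l(S) = 17/75
t = -208/75 (t = -3 + 17/75 = -208/75 ≈ -2.7733)
1/(t + B(-9)) = 1/(-208/75 + (42 - 9)) = 1/(-208/75 + 33) = 1/(2267/75) = 75/2267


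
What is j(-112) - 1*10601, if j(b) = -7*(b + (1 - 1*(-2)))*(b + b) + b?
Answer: -181625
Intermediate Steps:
j(b) = b - 14*b*(3 + b) (j(b) = -7*(b + (1 + 2))*2*b + b = -7*(b + 3)*2*b + b = -7*(3 + b)*2*b + b = -14*b*(3 + b) + b = b - 14*b*(3 + b))
j(-112) - 1*10601 = -1*(-112)*(41 + 14*(-112)) - 1*10601 = -1*(-112)*(41 - 1568) - 10601 = -1*(-112)*(-1527) - 10601 = -171024 - 10601 = -181625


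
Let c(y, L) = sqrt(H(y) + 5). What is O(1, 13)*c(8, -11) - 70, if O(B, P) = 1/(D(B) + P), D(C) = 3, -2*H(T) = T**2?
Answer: -70 + 3*I*sqrt(3)/16 ≈ -70.0 + 0.32476*I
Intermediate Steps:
H(T) = -T**2/2
O(B, P) = 1/(3 + P)
c(y, L) = sqrt(5 - y**2/2) (c(y, L) = sqrt(-y**2/2 + 5) = sqrt(5 - y**2/2))
O(1, 13)*c(8, -11) - 70 = (sqrt(20 - 2*8**2)/2)/(3 + 13) - 70 = (sqrt(20 - 2*64)/2)/16 - 70 = (sqrt(20 - 128)/2)/16 - 70 = (sqrt(-108)/2)/16 - 70 = ((6*I*sqrt(3))/2)/16 - 70 = (3*I*sqrt(3))/16 - 70 = 3*I*sqrt(3)/16 - 70 = -70 + 3*I*sqrt(3)/16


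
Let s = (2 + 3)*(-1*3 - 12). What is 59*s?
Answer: -4425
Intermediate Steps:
s = -75 (s = 5*(-3 - 12) = 5*(-15) = -75)
59*s = 59*(-75) = -4425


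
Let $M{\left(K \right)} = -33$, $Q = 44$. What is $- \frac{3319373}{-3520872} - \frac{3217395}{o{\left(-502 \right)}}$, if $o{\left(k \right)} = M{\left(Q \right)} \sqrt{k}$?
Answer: $\frac{3319373}{3520872} - \frac{1072465 i \sqrt{502}}{5522} \approx 0.94277 - 4351.5 i$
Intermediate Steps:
$o{\left(k \right)} = - 33 \sqrt{k}$
$- \frac{3319373}{-3520872} - \frac{3217395}{o{\left(-502 \right)}} = - \frac{3319373}{-3520872} - \frac{3217395}{\left(-33\right) \sqrt{-502}} = \left(-3319373\right) \left(- \frac{1}{3520872}\right) - \frac{3217395}{\left(-33\right) i \sqrt{502}} = \frac{3319373}{3520872} - \frac{3217395}{\left(-33\right) i \sqrt{502}} = \frac{3319373}{3520872} - 3217395 \frac{i \sqrt{502}}{16566} = \frac{3319373}{3520872} - \frac{1072465 i \sqrt{502}}{5522}$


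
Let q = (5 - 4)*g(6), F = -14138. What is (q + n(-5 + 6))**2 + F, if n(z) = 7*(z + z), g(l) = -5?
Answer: -14057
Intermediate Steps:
n(z) = 14*z (n(z) = 7*(2*z) = 14*z)
q = -5 (q = (5 - 4)*(-5) = 1*(-5) = -5)
(q + n(-5 + 6))**2 + F = (-5 + 14*(-5 + 6))**2 - 14138 = (-5 + 14*1)**2 - 14138 = (-5 + 14)**2 - 14138 = 9**2 - 14138 = 81 - 14138 = -14057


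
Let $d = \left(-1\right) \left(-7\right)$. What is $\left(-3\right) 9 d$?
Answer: $-189$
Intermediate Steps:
$d = 7$
$\left(-3\right) 9 d = \left(-3\right) 9 \cdot 7 = \left(-27\right) 7 = -189$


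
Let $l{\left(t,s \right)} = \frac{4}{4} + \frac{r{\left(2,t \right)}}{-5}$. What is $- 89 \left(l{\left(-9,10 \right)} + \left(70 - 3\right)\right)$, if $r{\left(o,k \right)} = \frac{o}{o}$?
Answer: $- \frac{30171}{5} \approx -6034.2$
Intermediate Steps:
$r{\left(o,k \right)} = 1$
$l{\left(t,s \right)} = \frac{4}{5}$ ($l{\left(t,s \right)} = \frac{4}{4} + 1 \frac{1}{-5} = 4 \cdot \frac{1}{4} + 1 \left(- \frac{1}{5}\right) = 1 - \frac{1}{5} = \frac{4}{5}$)
$- 89 \left(l{\left(-9,10 \right)} + \left(70 - 3\right)\right) = - 89 \left(\frac{4}{5} + \left(70 - 3\right)\right) = - 89 \left(\frac{4}{5} + 67\right) = \left(-89\right) \frac{339}{5} = - \frac{30171}{5}$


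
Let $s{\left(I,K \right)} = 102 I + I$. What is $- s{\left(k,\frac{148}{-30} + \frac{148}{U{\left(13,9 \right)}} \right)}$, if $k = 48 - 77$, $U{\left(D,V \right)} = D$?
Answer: $2987$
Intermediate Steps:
$k = -29$ ($k = 48 - 77 = -29$)
$s{\left(I,K \right)} = 103 I$
$- s{\left(k,\frac{148}{-30} + \frac{148}{U{\left(13,9 \right)}} \right)} = - 103 \left(-29\right) = \left(-1\right) \left(-2987\right) = 2987$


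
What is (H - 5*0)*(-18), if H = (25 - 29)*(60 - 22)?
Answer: 2736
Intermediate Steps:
H = -152 (H = -4*38 = -152)
(H - 5*0)*(-18) = (-152 - 5*0)*(-18) = (-152 + 0)*(-18) = -152*(-18) = 2736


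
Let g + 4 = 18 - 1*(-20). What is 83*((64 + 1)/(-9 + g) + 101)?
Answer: 42994/5 ≈ 8598.8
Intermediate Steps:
g = 34 (g = -4 + (18 - 1*(-20)) = -4 + (18 + 20) = -4 + 38 = 34)
83*((64 + 1)/(-9 + g) + 101) = 83*((64 + 1)/(-9 + 34) + 101) = 83*(65/25 + 101) = 83*(65*(1/25) + 101) = 83*(13/5 + 101) = 83*(518/5) = 42994/5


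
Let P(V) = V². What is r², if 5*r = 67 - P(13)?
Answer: 10404/25 ≈ 416.16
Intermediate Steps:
r = -102/5 (r = (67 - 1*13²)/5 = (67 - 1*169)/5 = (67 - 169)/5 = (⅕)*(-102) = -102/5 ≈ -20.400)
r² = (-102/5)² = 10404/25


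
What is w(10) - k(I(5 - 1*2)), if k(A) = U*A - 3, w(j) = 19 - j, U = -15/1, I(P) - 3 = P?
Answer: 102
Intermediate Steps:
I(P) = 3 + P
U = -15 (U = -15*1 = -15)
k(A) = -3 - 15*A (k(A) = -15*A - 3 = -3 - 15*A)
w(10) - k(I(5 - 1*2)) = (19 - 1*10) - (-3 - 15*(3 + (5 - 1*2))) = (19 - 10) - (-3 - 15*(3 + (5 - 2))) = 9 - (-3 - 15*(3 + 3)) = 9 - (-3 - 15*6) = 9 - (-3 - 90) = 9 - 1*(-93) = 9 + 93 = 102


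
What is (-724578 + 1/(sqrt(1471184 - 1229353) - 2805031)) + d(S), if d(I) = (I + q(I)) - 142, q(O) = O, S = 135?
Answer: -5700116525854033531/7868198669130 - sqrt(241831)/7868198669130 ≈ -7.2445e+5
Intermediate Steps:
d(I) = -142 + 2*I (d(I) = (I + I) - 142 = 2*I - 142 = -142 + 2*I)
(-724578 + 1/(sqrt(1471184 - 1229353) - 2805031)) + d(S) = (-724578 + 1/(sqrt(1471184 - 1229353) - 2805031)) + (-142 + 2*135) = (-724578 + 1/(sqrt(241831) - 2805031)) + (-142 + 270) = (-724578 + 1/(-2805031 + sqrt(241831))) + 128 = -724450 + 1/(-2805031 + sqrt(241831))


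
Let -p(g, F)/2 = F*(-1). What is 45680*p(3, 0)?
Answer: 0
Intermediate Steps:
p(g, F) = 2*F (p(g, F) = -2*F*(-1) = -(-2)*F = 2*F)
45680*p(3, 0) = 45680*(2*0) = 45680*0 = 0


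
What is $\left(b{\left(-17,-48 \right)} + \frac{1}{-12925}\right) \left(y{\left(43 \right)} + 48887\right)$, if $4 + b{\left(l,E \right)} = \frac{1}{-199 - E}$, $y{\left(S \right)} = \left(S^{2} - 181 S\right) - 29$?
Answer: $- \frac{335656065024}{1951675} \approx -1.7198 \cdot 10^{5}$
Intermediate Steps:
$y{\left(S \right)} = -29 + S^{2} - 181 S$
$b{\left(l,E \right)} = -4 + \frac{1}{-199 - E}$
$\left(b{\left(-17,-48 \right)} + \frac{1}{-12925}\right) \left(y{\left(43 \right)} + 48887\right) = \left(\frac{-797 - -192}{199 - 48} + \frac{1}{-12925}\right) \left(\left(-29 + 43^{2} - 7783\right) + 48887\right) = \left(\frac{-797 + 192}{151} - \frac{1}{12925}\right) \left(\left(-29 + 1849 - 7783\right) + 48887\right) = \left(\frac{1}{151} \left(-605\right) - \frac{1}{12925}\right) \left(-5963 + 48887\right) = \left(- \frac{605}{151} - \frac{1}{12925}\right) 42924 = \left(- \frac{7819776}{1951675}\right) 42924 = - \frac{335656065024}{1951675}$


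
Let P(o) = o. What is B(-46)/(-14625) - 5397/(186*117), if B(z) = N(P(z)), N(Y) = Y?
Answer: -222023/906750 ≈ -0.24486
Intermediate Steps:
B(z) = z
B(-46)/(-14625) - 5397/(186*117) = -46/(-14625) - 5397/(186*117) = -46*(-1/14625) - 5397/21762 = 46/14625 - 5397*1/21762 = 46/14625 - 1799/7254 = -222023/906750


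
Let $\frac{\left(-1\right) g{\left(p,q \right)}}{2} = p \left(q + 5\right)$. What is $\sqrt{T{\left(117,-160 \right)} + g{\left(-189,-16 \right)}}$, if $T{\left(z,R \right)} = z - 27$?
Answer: $6 i \sqrt{113} \approx 63.781 i$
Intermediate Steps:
$T{\left(z,R \right)} = -27 + z$
$g{\left(p,q \right)} = - 2 p \left(5 + q\right)$ ($g{\left(p,q \right)} = - 2 p \left(q + 5\right) = - 2 p \left(5 + q\right)$)
$\sqrt{T{\left(117,-160 \right)} + g{\left(-189,-16 \right)}} = \sqrt{\left(-27 + 117\right) - - 378 \left(5 - 16\right)} = \sqrt{90 - \left(-378\right) \left(-11\right)} = \sqrt{90 - 4158} = \sqrt{-4068} = 6 i \sqrt{113}$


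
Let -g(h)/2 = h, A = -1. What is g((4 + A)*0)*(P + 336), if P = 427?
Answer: 0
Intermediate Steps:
g(h) = -2*h
g((4 + A)*0)*(P + 336) = (-2*(4 - 1)*0)*(427 + 336) = -6*0*763 = -2*0*763 = 0*763 = 0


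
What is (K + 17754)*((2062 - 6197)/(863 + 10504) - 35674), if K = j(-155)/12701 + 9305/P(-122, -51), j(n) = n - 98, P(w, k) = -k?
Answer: -4711359250011749908/7362985617 ≈ -6.3987e+8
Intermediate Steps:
j(n) = -98 + n
K = 118169902/647751 (K = (-98 - 155)/12701 + 9305/((-1*(-51))) = -253*1/12701 + 9305/51 = -253/12701 + 9305*(1/51) = -253/12701 + 9305/51 = 118169902/647751 ≈ 182.43)
(K + 17754)*((2062 - 6197)/(863 + 10504) - 35674) = (118169902/647751 + 17754)*((2062 - 6197)/(863 + 10504) - 35674) = 11618341156*(-4135/11367 - 35674)/647751 = (11618341156/647751)*(-405510493/11367) = -4711359250011749908/7362985617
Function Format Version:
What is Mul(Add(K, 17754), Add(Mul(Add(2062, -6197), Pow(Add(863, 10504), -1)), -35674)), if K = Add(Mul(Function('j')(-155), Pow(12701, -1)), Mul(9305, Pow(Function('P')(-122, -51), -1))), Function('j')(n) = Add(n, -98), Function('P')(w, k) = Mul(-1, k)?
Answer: Rational(-4711359250011749908, 7362985617) ≈ -6.3987e+8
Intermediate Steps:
Function('j')(n) = Add(-98, n)
K = Rational(118169902, 647751) (K = Add(Mul(Add(-98, -155), Pow(12701, -1)), Mul(9305, Pow(Mul(-1, -51), -1))) = Add(Mul(-253, Rational(1, 12701)), Mul(9305, Pow(51, -1))) = Add(Rational(-253, 12701), Mul(9305, Rational(1, 51))) = Add(Rational(-253, 12701), Rational(9305, 51)) = Rational(118169902, 647751) ≈ 182.43)
Mul(Add(K, 17754), Add(Mul(Add(2062, -6197), Pow(Add(863, 10504), -1)), -35674)) = Mul(Add(Rational(118169902, 647751), 17754), Add(Mul(Add(2062, -6197), Pow(Add(863, 10504), -1)), -35674)) = Mul(Rational(11618341156, 647751), Add(Mul(-4135, Pow(11367, -1)), -35674)) = Mul(Rational(11618341156, 647751), Add(Mul(-4135, Rational(1, 11367)), -35674)) = Mul(Rational(11618341156, 647751), Add(Rational(-4135, 11367), -35674)) = Mul(Rational(11618341156, 647751), Rational(-405510493, 11367)) = Rational(-4711359250011749908, 7362985617)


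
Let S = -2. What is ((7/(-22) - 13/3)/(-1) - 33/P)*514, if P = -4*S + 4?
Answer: 64507/66 ≈ 977.38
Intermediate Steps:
P = 12 (P = -4*(-2) + 4 = 8 + 4 = 12)
((7/(-22) - 13/3)/(-1) - 33/P)*514 = ((7/(-22) - 13/3)/(-1) - 33/12)*514 = ((7*(-1/22) - 13*⅓)*(-1) - 33*1/12)*514 = ((-7/22 - 13/3)*(-1) - 11/4)*514 = (-307/66*(-1) - 11/4)*514 = (307/66 - 11/4)*514 = (251/132)*514 = 64507/66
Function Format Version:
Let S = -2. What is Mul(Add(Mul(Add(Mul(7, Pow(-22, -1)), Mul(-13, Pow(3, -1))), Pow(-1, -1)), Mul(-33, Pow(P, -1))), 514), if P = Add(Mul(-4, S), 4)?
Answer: Rational(64507, 66) ≈ 977.38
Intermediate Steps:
P = 12 (P = Add(Mul(-4, -2), 4) = Add(8, 4) = 12)
Mul(Add(Mul(Add(Mul(7, Pow(-22, -1)), Mul(-13, Pow(3, -1))), Pow(-1, -1)), Mul(-33, Pow(P, -1))), 514) = Mul(Add(Mul(Add(Mul(7, Pow(-22, -1)), Mul(-13, Pow(3, -1))), Pow(-1, -1)), Mul(-33, Pow(12, -1))), 514) = Mul(Add(Mul(Add(Mul(7, Rational(-1, 22)), Mul(-13, Rational(1, 3))), -1), Mul(-33, Rational(1, 12))), 514) = Mul(Add(Mul(Add(Rational(-7, 22), Rational(-13, 3)), -1), Rational(-11, 4)), 514) = Mul(Add(Mul(Rational(-307, 66), -1), Rational(-11, 4)), 514) = Mul(Add(Rational(307, 66), Rational(-11, 4)), 514) = Mul(Rational(251, 132), 514) = Rational(64507, 66)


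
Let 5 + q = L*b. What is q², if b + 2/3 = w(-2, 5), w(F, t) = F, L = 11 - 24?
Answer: 7921/9 ≈ 880.11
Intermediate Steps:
L = -13
b = -8/3 (b = -⅔ - 2 = -8/3 ≈ -2.6667)
q = 89/3 (q = -5 - 13*(-8/3) = -5 + 104/3 = 89/3 ≈ 29.667)
q² = (89/3)² = 7921/9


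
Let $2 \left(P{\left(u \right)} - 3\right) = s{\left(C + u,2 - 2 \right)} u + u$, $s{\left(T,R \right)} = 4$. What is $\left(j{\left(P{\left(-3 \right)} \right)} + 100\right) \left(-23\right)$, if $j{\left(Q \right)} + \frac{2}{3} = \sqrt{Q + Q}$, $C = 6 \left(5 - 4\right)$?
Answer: $- \frac{6854}{3} - 69 i \approx -2284.7 - 69.0 i$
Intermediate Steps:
$C = 6$ ($C = 6 \cdot 1 = 6$)
$P{\left(u \right)} = 3 + \frac{5 u}{2}$ ($P{\left(u \right)} = 3 + \frac{4 u + u}{2} = 3 + \frac{5 u}{2}$)
$j{\left(Q \right)} = - \frac{2}{3} + \sqrt{2} \sqrt{Q}$ ($j{\left(Q \right)} = - \frac{2}{3} + \sqrt{Q + Q} = - \frac{2}{3} + \sqrt{2 Q} = - \frac{2}{3} + \sqrt{2} \sqrt{Q}$)
$\left(j{\left(P{\left(-3 \right)} \right)} + 100\right) \left(-23\right) = \left(\left(- \frac{2}{3} + \sqrt{2} \sqrt{3 + \frac{5}{2} \left(-3\right)}\right) + 100\right) \left(-23\right) = \left(\left(- \frac{2}{3} + \sqrt{2} \sqrt{3 - \frac{15}{2}}\right) + 100\right) \left(-23\right) = \left(\left(- \frac{2}{3} + \sqrt{2} \sqrt{- \frac{9}{2}}\right) + 100\right) \left(-23\right) = \left(\left(- \frac{2}{3} + \sqrt{2} \frac{3 i \sqrt{2}}{2}\right) + 100\right) \left(-23\right) = \left(\left(- \frac{2}{3} + 3 i\right) + 100\right) \left(-23\right) = \left(\frac{298}{3} + 3 i\right) \left(-23\right) = - \frac{6854}{3} - 69 i$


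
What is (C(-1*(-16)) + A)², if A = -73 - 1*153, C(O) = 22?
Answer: 41616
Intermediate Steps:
A = -226 (A = -73 - 153 = -226)
(C(-1*(-16)) + A)² = (22 - 226)² = (-204)² = 41616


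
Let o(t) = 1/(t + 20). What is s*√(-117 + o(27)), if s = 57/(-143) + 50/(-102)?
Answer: -6482*I*√258406/342771 ≈ -9.6129*I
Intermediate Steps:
o(t) = 1/(20 + t)
s = -6482/7293 (s = 57*(-1/143) + 50*(-1/102) = -57/143 - 25/51 = -6482/7293 ≈ -0.88880)
s*√(-117 + o(27)) = -6482*√(-117 + 1/(20 + 27))/7293 = -6482*√(-117 + 1/47)/7293 = -6482*I*√258406/342771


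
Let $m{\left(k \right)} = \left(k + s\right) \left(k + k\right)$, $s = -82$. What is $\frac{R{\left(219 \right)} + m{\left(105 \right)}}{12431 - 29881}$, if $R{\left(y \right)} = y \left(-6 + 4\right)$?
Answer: $- \frac{2196}{8725} \approx -0.25169$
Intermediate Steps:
$R{\left(y \right)} = - 2 y$ ($R{\left(y \right)} = y \left(-2\right) = - 2 y$)
$m{\left(k \right)} = 2 k \left(-82 + k\right)$ ($m{\left(k \right)} = \left(k - 82\right) \left(k + k\right) = \left(-82 + k\right) 2 k = 2 k \left(-82 + k\right)$)
$\frac{R{\left(219 \right)} + m{\left(105 \right)}}{12431 - 29881} = \frac{\left(-2\right) 219 + 2 \cdot 105 \left(-82 + 105\right)}{12431 - 29881} = \frac{-438 + 2 \cdot 105 \cdot 23}{-17450} = \left(-438 + 4830\right) \left(- \frac{1}{17450}\right) = 4392 \left(- \frac{1}{17450}\right) = - \frac{2196}{8725}$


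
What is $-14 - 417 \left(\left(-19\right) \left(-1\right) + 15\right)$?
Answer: $-14192$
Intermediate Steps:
$-14 - 417 \left(\left(-19\right) \left(-1\right) + 15\right) = -14 - 417 \left(19 + 15\right) = -14 - 14178 = -14192$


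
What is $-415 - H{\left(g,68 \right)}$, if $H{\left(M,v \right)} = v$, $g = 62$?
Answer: $-483$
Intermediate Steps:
$-415 - H{\left(g,68 \right)} = -415 - 68 = -483$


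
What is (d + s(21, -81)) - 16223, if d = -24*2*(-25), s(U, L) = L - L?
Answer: -15023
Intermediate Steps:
s(U, L) = 0
d = 1200 (d = -48*(-25) = 1200)
(d + s(21, -81)) - 16223 = (1200 + 0) - 16223 = 1200 - 16223 = -15023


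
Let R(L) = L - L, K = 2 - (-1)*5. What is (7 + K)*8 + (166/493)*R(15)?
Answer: 112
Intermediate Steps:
K = 7 (K = 2 - 1*(-5) = 2 + 5 = 7)
R(L) = 0
(7 + K)*8 + (166/493)*R(15) = (7 + 7)*8 + (166/493)*0 = 14*8 + (166*(1/493))*0 = 112 + (166/493)*0 = 112 + 0 = 112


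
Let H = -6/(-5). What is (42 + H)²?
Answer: 46656/25 ≈ 1866.2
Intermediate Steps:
H = 6/5 (H = -6*(-⅕) = 6/5 ≈ 1.2000)
(42 + H)² = (42 + 6/5)² = (216/5)² = 46656/25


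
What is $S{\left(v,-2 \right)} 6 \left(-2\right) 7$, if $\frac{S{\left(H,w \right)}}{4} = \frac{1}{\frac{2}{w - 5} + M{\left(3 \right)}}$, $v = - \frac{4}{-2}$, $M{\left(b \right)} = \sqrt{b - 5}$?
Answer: $\frac{784}{17} + \frac{2744 i \sqrt{2}}{17} \approx 46.118 + 228.27 i$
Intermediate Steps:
$M{\left(b \right)} = \sqrt{-5 + b}$
$v = 2$ ($v = \left(-4\right) \left(- \frac{1}{2}\right) = 2$)
$S{\left(H,w \right)} = \frac{4}{\frac{2}{-5 + w} + i \sqrt{2}}$ ($S{\left(H,w \right)} = \frac{4}{\frac{2}{w - 5} + \sqrt{-5 + 3}} = \frac{4}{\frac{2}{-5 + w} + \sqrt{-2}} = \frac{4}{\frac{2}{-5 + w} + i \sqrt{2}}$)
$S{\left(v,-2 \right)} 6 \left(-2\right) 7 = \frac{4 \left(-5 - 2\right)}{2 - 5 i \sqrt{2} + i \left(-2\right) \sqrt{2}} \cdot 6 \left(-2\right) 7 = 4 \frac{1}{2 - 5 i \sqrt{2} - 2 i \sqrt{2}} \left(-7\right) 6 \left(-2\right) 7 = 4 \frac{1}{2 - 7 i \sqrt{2}} \left(-7\right) 6 \left(-2\right) 7 = - \frac{28}{2 - 7 i \sqrt{2}} \cdot 6 \left(-2\right) 7 = - \frac{168}{2 - 7 i \sqrt{2}} \left(-2\right) 7 = \frac{336}{2 - 7 i \sqrt{2}} \cdot 7 = \frac{2352}{2 - 7 i \sqrt{2}}$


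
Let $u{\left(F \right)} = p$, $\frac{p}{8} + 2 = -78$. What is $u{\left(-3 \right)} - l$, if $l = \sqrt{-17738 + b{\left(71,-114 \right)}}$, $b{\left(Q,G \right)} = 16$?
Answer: $-640 - i \sqrt{17722} \approx -640.0 - 133.12 i$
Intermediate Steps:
$p = -640$ ($p = -16 + 8 \left(-78\right) = -16 - 624 = -640$)
$u{\left(F \right)} = -640$
$l = i \sqrt{17722}$ ($l = \sqrt{-17738 + 16} = \sqrt{-17722} = i \sqrt{17722} \approx 133.12 i$)
$u{\left(-3 \right)} - l = -640 - i \sqrt{17722}$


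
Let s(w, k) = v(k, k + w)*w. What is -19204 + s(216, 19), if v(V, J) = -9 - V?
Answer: -25252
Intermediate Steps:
s(w, k) = w*(-9 - k) (s(w, k) = (-9 - k)*w = w*(-9 - k))
-19204 + s(216, 19) = -19204 - 1*216*(9 + 19) = -19204 - 1*216*28 = -19204 - 6048 = -25252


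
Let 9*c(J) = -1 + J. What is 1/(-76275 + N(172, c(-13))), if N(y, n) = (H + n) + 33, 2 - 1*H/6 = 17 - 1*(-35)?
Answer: -9/688892 ≈ -1.3064e-5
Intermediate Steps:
H = -300 (H = 12 - 6*(17 - 1*(-35)) = 12 - 6*(17 + 35) = 12 - 6*52 = 12 - 312 = -300)
c(J) = -⅑ + J/9 (c(J) = (-1 + J)/9 = -⅑ + J/9)
N(y, n) = -267 + n (N(y, n) = (-300 + n) + 33 = -267 + n)
1/(-76275 + N(172, c(-13))) = 1/(-76275 + (-267 + (-⅑ + (⅑)*(-13)))) = 1/(-76275 + (-267 + (-⅑ - 13/9))) = 1/(-76275 + (-267 - 14/9)) = 1/(-76275 - 2417/9) = 1/(-688892/9) = -9/688892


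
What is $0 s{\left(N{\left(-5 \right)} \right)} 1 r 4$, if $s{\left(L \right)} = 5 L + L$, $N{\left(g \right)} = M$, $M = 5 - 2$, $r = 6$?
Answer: $0$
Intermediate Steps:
$M = 3$
$N{\left(g \right)} = 3$
$s{\left(L \right)} = 6 L$
$0 s{\left(N{\left(-5 \right)} \right)} 1 r 4 = 0 \cdot 6 \cdot 3 \cdot 1 \cdot 6 \cdot 4 = 0 \cdot 18 \cdot 6 \cdot 4 = 0 \cdot 24 = 0$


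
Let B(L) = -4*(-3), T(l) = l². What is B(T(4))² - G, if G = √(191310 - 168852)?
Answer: 144 - √22458 ≈ -5.8599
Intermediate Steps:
B(L) = 12
G = √22458 ≈ 149.86
B(T(4))² - G = 12² - √22458 = 144 - √22458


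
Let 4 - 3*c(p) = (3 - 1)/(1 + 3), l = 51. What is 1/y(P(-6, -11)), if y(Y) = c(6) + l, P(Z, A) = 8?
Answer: 6/313 ≈ 0.019169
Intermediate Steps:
c(p) = 7/6 (c(p) = 4/3 - (3 - 1)/(3*(1 + 3)) = 4/3 - 2/(3*4) = 4/3 - ⅓*½ = 4/3 - ⅙ = 7/6)
y(Y) = 313/6 (y(Y) = 7/6 + 51 = 313/6)
1/y(P(-6, -11)) = 1/(313/6) = 6/313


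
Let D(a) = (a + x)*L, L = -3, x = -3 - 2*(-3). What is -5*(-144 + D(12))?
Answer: 945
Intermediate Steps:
x = 3 (x = -3 + 6 = 3)
D(a) = -9 - 3*a (D(a) = (a + 3)*(-3) = (3 + a)*(-3) = -9 - 3*a)
-5*(-144 + D(12)) = -5*(-144 + (-9 - 3*12)) = -5*(-144 + (-9 - 36)) = -5*(-144 - 45) = -5*(-189) = 945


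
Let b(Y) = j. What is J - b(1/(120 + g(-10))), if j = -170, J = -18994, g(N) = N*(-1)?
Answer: -18824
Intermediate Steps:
g(N) = -N
b(Y) = -170
J - b(1/(120 + g(-10))) = -18994 - 1*(-170) = -18994 + 170 = -18824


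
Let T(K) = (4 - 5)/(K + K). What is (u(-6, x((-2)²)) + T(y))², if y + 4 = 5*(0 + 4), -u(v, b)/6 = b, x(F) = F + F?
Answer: 2362369/1024 ≈ 2307.0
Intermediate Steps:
x(F) = 2*F
u(v, b) = -6*b
y = 16 (y = -4 + 5*(0 + 4) = -4 + 5*4 = -4 + 20 = 16)
T(K) = -1/(2*K)
(u(-6, x((-2)²)) + T(y))² = (-12*(-2)² - ½/16)² = (-12*4 - ½*1/16)² = (-6*8 - 1/32)² = (-48 - 1/32)² = (-1537/32)² = 2362369/1024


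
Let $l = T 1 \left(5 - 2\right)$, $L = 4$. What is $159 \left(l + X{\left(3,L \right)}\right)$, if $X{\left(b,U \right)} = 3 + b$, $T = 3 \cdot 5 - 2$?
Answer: $7155$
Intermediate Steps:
$T = 13$ ($T = 15 - 2 = 13$)
$l = 39$ ($l = 13 \cdot 1 \left(5 - 2\right) = 13 \cdot 1 \cdot 3 = 13 \cdot 3 = 39$)
$159 \left(l + X{\left(3,L \right)}\right) = 159 \left(39 + \left(3 + 3\right)\right) = 159 \left(39 + 6\right) = 159 \cdot 45 = 7155$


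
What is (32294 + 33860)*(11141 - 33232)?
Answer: -1461408014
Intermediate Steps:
(32294 + 33860)*(11141 - 33232) = 66154*(-22091) = -1461408014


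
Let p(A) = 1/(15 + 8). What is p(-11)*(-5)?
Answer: -5/23 ≈ -0.21739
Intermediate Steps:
p(A) = 1/23
p(-11)*(-5) = (1/23)*(-5) = -5/23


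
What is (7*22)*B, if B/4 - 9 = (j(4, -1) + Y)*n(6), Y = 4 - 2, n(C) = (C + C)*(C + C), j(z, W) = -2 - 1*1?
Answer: -83160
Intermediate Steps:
j(z, W) = -3 (j(z, W) = -2 - 1 = -3)
n(C) = 4*C**2 (n(C) = (2*C)*(2*C) = 4*C**2)
Y = 2
B = -540 (B = 36 + 4*((-3 + 2)*(4*6**2)) = 36 + 4*(-4*36) = 36 + 4*(-1*144) = 36 + 4*(-144) = 36 - 576 = -540)
(7*22)*B = (7*22)*(-540) = 154*(-540) = -83160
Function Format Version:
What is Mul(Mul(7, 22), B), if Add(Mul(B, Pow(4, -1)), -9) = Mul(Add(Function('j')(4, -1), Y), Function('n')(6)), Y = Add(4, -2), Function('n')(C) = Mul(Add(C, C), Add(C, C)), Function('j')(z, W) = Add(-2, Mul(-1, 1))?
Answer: -83160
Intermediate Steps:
Function('j')(z, W) = -3 (Function('j')(z, W) = Add(-2, -1) = -3)
Function('n')(C) = Mul(4, Pow(C, 2)) (Function('n')(C) = Mul(Mul(2, C), Mul(2, C)) = Mul(4, Pow(C, 2)))
Y = 2
B = -540 (B = Add(36, Mul(4, Mul(Add(-3, 2), Mul(4, Pow(6, 2))))) = Add(36, Mul(4, Mul(-1, Mul(4, 36)))) = Add(36, Mul(4, Mul(-1, 144))) = Add(36, Mul(4, -144)) = Add(36, -576) = -540)
Mul(Mul(7, 22), B) = Mul(Mul(7, 22), -540) = Mul(154, -540) = -83160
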